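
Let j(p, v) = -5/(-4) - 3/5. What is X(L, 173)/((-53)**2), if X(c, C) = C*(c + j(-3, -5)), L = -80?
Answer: -274551/56180 ≈ -4.8870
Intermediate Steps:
j(p, v) = 13/20 (j(p, v) = -5*(-1/4) - 3*1/5 = 5/4 - 3/5 = 13/20)
X(c, C) = C*(13/20 + c) (X(c, C) = C*(c + 13/20) = C*(13/20 + c))
X(L, 173)/((-53)**2) = ((1/20)*173*(13 + 20*(-80)))/((-53)**2) = ((1/20)*173*(13 - 1600))/2809 = ((1/20)*173*(-1587))*(1/2809) = -274551/20*1/2809 = -274551/56180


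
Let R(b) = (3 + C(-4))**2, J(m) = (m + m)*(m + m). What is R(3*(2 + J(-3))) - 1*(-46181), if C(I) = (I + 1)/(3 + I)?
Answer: 46217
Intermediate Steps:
J(m) = 4*m**2 (J(m) = (2*m)*(2*m) = 4*m**2)
C(I) = (1 + I)/(3 + I)
R(b) = 36 (R(b) = (3 + (1 - 4)/(3 - 4))**2 = (3 - 3/(-1))**2 = (3 - 1*(-3))**2 = (3 + 3)**2 = 6**2 = 36)
R(3*(2 + J(-3))) - 1*(-46181) = 36 - 1*(-46181) = 36 + 46181 = 46217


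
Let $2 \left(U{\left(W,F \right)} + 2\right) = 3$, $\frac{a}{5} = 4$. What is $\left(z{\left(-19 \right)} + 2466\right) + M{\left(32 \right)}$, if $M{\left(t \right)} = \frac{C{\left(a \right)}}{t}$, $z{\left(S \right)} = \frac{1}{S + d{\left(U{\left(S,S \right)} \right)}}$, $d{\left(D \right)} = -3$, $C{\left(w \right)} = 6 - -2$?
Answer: $\frac{108513}{44} \approx 2466.2$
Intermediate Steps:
$a = 20$ ($a = 5 \cdot 4 = 20$)
$U{\left(W,F \right)} = - \frac{1}{2}$ ($U{\left(W,F \right)} = -2 + \frac{1}{2} \cdot 3 = -2 + \frac{3}{2} = - \frac{1}{2}$)
$C{\left(w \right)} = 8$ ($C{\left(w \right)} = 6 + 2 = 8$)
$z{\left(S \right)} = \frac{1}{-3 + S}$ ($z{\left(S \right)} = \frac{1}{S - 3} = \frac{1}{-3 + S}$)
$M{\left(t \right)} = \frac{8}{t}$
$\left(z{\left(-19 \right)} + 2466\right) + M{\left(32 \right)} = \left(\frac{1}{-3 - 19} + 2466\right) + \frac{8}{32} = \left(\frac{1}{-22} + 2466\right) + 8 \cdot \frac{1}{32} = \left(- \frac{1}{22} + 2466\right) + \frac{1}{4} = \frac{54251}{22} + \frac{1}{4} = \frac{108513}{44}$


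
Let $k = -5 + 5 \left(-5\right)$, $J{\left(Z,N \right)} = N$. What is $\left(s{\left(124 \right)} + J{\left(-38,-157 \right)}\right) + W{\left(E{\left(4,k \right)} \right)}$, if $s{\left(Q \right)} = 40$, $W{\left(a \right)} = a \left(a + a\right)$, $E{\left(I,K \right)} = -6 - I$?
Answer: $83$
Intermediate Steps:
$k = -30$ ($k = -5 - 25 = -30$)
$W{\left(a \right)} = 2 a^{2}$ ($W{\left(a \right)} = a 2 a = 2 a^{2}$)
$\left(s{\left(124 \right)} + J{\left(-38,-157 \right)}\right) + W{\left(E{\left(4,k \right)} \right)} = \left(40 - 157\right) + 2 \left(-6 - 4\right)^{2} = -117 + 2 \left(-6 - 4\right)^{2} = -117 + 2 \left(-10\right)^{2} = -117 + 2 \cdot 100 = -117 + 200 = 83$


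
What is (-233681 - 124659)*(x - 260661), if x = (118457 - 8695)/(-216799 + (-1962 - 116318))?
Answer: 31298181365771540/335079 ≈ 9.3405e+10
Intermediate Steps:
x = -109762/335079 (x = 109762/(-216799 - 118280) = 109762/(-335079) = 109762*(-1/335079) = -109762/335079 ≈ -0.32757)
(-233681 - 124659)*(x - 260661) = (-233681 - 124659)*(-109762/335079 - 260661) = -358340*(-87342136981/335079) = 31298181365771540/335079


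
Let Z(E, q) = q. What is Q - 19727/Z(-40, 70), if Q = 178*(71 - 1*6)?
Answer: 790173/70 ≈ 11288.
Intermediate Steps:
Q = 11570 (Q = 178*(71 - 6) = 178*65 = 11570)
Q - 19727/Z(-40, 70) = 11570 - 19727/70 = 790173/70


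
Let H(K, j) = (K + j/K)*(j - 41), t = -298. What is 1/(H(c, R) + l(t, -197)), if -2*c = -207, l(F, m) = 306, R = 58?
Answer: 414/859061 ≈ 0.00048192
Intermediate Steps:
c = 207/2 (c = -½*(-207) = 207/2 ≈ 103.50)
H(K, j) = (-41 + j)*(K + j/K) (H(K, j) = (K + j/K)*(-41 + j) = (-41 + j)*(K + j/K))
1/(H(c, R) + l(t, -197)) = 1/((58² - 41*58 + (207/2)²*(-41 + 58))/(207/2) + 306) = 1/(2*(3364 - 2378 + (42849/4)*17)/207 + 306) = 1/(2*(3364 - 2378 + 728433/4)/207 + 306) = 1/((2/207)*(732377/4) + 306) = 1/(732377/414 + 306) = 1/(859061/414) = 414/859061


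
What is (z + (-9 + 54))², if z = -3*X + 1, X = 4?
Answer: 1156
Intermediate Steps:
z = -11 (z = -3*4 + 1 = -12 + 1 = -11)
(z + (-9 + 54))² = (-11 + (-9 + 54))² = (-11 + 45)² = 34² = 1156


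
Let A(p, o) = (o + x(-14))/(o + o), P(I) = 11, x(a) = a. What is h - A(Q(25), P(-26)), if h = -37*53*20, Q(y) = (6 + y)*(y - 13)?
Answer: -862837/22 ≈ -39220.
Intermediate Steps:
Q(y) = (-13 + y)*(6 + y) (Q(y) = (6 + y)*(-13 + y) = (-13 + y)*(6 + y))
A(p, o) = (-14 + o)/(2*o) (A(p, o) = (o - 14)/(o + o) = (-14 + o)/((2*o)) = (-14 + o)*(1/(2*o)) = (-14 + o)/(2*o))
h = -39220 (h = -1961*20 = -39220)
h - A(Q(25), P(-26)) = -39220 - (-14 + 11)/(2*11) = -39220 - (-3)/(2*11) = -39220 - 1*(-3/22) = -39220 + 3/22 = -862837/22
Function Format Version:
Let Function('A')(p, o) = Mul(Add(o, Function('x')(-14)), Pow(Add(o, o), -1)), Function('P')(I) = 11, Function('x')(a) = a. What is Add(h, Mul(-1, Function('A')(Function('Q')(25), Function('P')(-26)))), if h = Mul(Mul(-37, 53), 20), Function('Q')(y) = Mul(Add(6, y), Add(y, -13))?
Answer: Rational(-862837, 22) ≈ -39220.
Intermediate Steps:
Function('Q')(y) = Mul(Add(-13, y), Add(6, y)) (Function('Q')(y) = Mul(Add(6, y), Add(-13, y)) = Mul(Add(-13, y), Add(6, y)))
Function('A')(p, o) = Mul(Rational(1, 2), Pow(o, -1), Add(-14, o)) (Function('A')(p, o) = Mul(Add(o, -14), Pow(Add(o, o), -1)) = Mul(Add(-14, o), Pow(Mul(2, o), -1)) = Mul(Add(-14, o), Mul(Rational(1, 2), Pow(o, -1))) = Mul(Rational(1, 2), Pow(o, -1), Add(-14, o)))
h = -39220 (h = Mul(-1961, 20) = -39220)
Add(h, Mul(-1, Function('A')(Function('Q')(25), Function('P')(-26)))) = Add(-39220, Mul(-1, Mul(Rational(1, 2), Pow(11, -1), Add(-14, 11)))) = Add(-39220, Mul(-1, Mul(Rational(1, 2), Rational(1, 11), -3))) = Add(-39220, Mul(-1, Rational(-3, 22))) = Add(-39220, Rational(3, 22)) = Rational(-862837, 22)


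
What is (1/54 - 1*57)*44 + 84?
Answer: -65426/27 ≈ -2423.2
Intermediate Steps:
(1/54 - 1*57)*44 + 84 = (1/54 - 57)*44 + 84 = -3077/54*44 + 84 = -67694/27 + 84 = -65426/27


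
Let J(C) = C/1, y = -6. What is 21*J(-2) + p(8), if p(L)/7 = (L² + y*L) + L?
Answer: 126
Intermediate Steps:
p(L) = -35*L + 7*L² (p(L) = 7*((L² - 6*L) + L) = 7*(L² - 5*L) = -35*L + 7*L²)
J(C) = C (J(C) = C*1 = C)
21*J(-2) + p(8) = 21*(-2) + 7*8*(-5 + 8) = -42 + 7*8*3 = -42 + 168 = 126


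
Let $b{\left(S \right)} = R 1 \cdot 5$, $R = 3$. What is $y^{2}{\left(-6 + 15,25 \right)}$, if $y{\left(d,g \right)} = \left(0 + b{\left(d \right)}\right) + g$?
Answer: $1600$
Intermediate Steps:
$b{\left(S \right)} = 15$ ($b{\left(S \right)} = 3 \cdot 1 \cdot 5 = 3 \cdot 5 = 15$)
$y{\left(d,g \right)} = 15 + g$ ($y{\left(d,g \right)} = \left(0 + 15\right) + g = 15 + g$)
$y^{2}{\left(-6 + 15,25 \right)} = \left(15 + 25\right)^{2} = 40^{2} = 1600$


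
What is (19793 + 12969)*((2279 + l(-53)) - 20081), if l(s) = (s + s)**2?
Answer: -215115292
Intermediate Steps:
l(s) = 4*s**2 (l(s) = (2*s)**2 = 4*s**2)
(19793 + 12969)*((2279 + l(-53)) - 20081) = (19793 + 12969)*((2279 + 4*(-53)**2) - 20081) = 32762*((2279 + 4*2809) - 20081) = 32762*((2279 + 11236) - 20081) = 32762*(13515 - 20081) = 32762*(-6566) = -215115292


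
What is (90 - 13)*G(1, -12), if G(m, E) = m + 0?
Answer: 77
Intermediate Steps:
G(m, E) = m
(90 - 13)*G(1, -12) = (90 - 13)*1 = 77*1 = 77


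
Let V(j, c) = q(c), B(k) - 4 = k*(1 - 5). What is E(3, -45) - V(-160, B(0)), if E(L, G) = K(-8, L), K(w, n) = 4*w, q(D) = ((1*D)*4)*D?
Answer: -96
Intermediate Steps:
q(D) = 4*D**2 (q(D) = (D*4)*D = (4*D)*D = 4*D**2)
B(k) = 4 - 4*k (B(k) = 4 + k*(1 - 5) = 4 + k*(-4) = 4 - 4*k)
V(j, c) = 4*c**2
E(L, G) = -32 (E(L, G) = 4*(-8) = -32)
E(3, -45) - V(-160, B(0)) = -32 - 4*(4 - 4*0)**2 = -32 - 4*(4 + 0)**2 = -32 - 4*4**2 = -32 - 4*16 = -32 - 1*64 = -32 - 64 = -96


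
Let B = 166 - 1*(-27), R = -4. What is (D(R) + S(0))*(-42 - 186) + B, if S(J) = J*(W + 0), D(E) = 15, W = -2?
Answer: -3227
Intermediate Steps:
S(J) = -2*J (S(J) = J*(-2 + 0) = J*(-2) = -2*J)
B = 193 (B = 166 + 27 = 193)
(D(R) + S(0))*(-42 - 186) + B = (15 - 2*0)*(-42 - 186) + 193 = (15 + 0)*(-228) + 193 = 15*(-228) + 193 = -3420 + 193 = -3227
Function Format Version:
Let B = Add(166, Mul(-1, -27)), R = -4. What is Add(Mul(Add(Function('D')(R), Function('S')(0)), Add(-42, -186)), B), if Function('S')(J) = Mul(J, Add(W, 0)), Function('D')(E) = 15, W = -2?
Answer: -3227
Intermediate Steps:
Function('S')(J) = Mul(-2, J) (Function('S')(J) = Mul(J, Add(-2, 0)) = Mul(J, -2) = Mul(-2, J))
B = 193 (B = Add(166, 27) = 193)
Add(Mul(Add(Function('D')(R), Function('S')(0)), Add(-42, -186)), B) = Add(Mul(Add(15, Mul(-2, 0)), Add(-42, -186)), 193) = Add(Mul(Add(15, 0), -228), 193) = Add(Mul(15, -228), 193) = Add(-3420, 193) = -3227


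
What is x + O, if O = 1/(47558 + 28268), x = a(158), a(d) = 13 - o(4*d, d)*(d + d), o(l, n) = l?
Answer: -15142376373/75826 ≈ -1.9970e+5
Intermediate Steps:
a(d) = 13 - 8*d² (a(d) = 13 - 4*d*(d + d) = 13 - 4*d*2*d = 13 - 8*d²)
x = -199699 (x = 13 - 8*158² = 13 - 8*24964 = 13 - 199712 = -199699)
O = 1/75826 ≈ 1.3188e-5
x + O = -199699 + 1/75826 = -15142376373/75826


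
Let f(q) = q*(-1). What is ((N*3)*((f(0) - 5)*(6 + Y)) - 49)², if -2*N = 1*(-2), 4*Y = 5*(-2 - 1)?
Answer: 109561/16 ≈ 6847.6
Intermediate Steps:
f(q) = -q
Y = -15/4 (Y = (5*(-2 - 1))/4 = (5*(-3))/4 = (¼)*(-15) = -15/4 ≈ -3.7500)
N = 1 (N = -(-2)/2 = -½*(-2) = 1)
((N*3)*((f(0) - 5)*(6 + Y)) - 49)² = ((1*3)*((-1*0 - 5)*(6 - 15/4)) - 49)² = (3*((0 - 5)*(9/4)) - 49)² = (3*(-5*9/4) - 49)² = (3*(-45/4) - 49)² = (-135/4 - 49)² = (-331/4)² = 109561/16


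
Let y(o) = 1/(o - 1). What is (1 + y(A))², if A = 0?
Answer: 0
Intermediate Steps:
y(o) = 1/(-1 + o)
(1 + y(A))² = (1 + 1/(-1 + 0))² = (1 + 1/(-1))² = (1 - 1)² = 0² = 0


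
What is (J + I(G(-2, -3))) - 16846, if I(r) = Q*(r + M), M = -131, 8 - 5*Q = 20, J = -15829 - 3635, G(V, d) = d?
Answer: -179942/5 ≈ -35988.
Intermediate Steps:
J = -19464
Q = -12/5 (Q = 8/5 - ⅕*20 = 8/5 - 4 = -12/5 ≈ -2.4000)
I(r) = 1572/5 - 12*r/5 (I(r) = -12*(r - 131)/5 = -12*(-131 + r)/5 = 1572/5 - 12*r/5)
(J + I(G(-2, -3))) - 16846 = (-19464 + (1572/5 - 12/5*(-3))) - 16846 = (-19464 + (1572/5 + 36/5)) - 16846 = (-19464 + 1608/5) - 16846 = -95712/5 - 16846 = -179942/5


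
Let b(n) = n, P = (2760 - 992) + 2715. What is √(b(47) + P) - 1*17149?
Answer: -17149 + √4530 ≈ -17082.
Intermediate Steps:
P = 4483 (P = 1768 + 2715 = 4483)
√(b(47) + P) - 1*17149 = √(47 + 4483) - 1*17149 = √4530 - 17149 = -17149 + √4530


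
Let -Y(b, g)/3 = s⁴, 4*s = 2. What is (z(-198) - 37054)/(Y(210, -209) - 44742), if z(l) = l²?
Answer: -1376/28635 ≈ -0.048053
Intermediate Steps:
s = ½ (s = (¼)*2 = ½ ≈ 0.50000)
Y(b, g) = -3/16 (Y(b, g) = -3*(½)⁴ = -3*1/16 = -3/16)
(z(-198) - 37054)/(Y(210, -209) - 44742) = ((-198)² - 37054)/(-3/16 - 44742) = (39204 - 37054)/(-715875/16) = 2150*(-16/715875) = -1376/28635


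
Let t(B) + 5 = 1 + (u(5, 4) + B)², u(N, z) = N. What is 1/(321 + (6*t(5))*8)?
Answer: 1/4929 ≈ 0.00020288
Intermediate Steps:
t(B) = -4 + (5 + B)² (t(B) = -5 + (1 + (5 + B)²) = -4 + (5 + B)²)
1/(321 + (6*t(5))*8) = 1/(321 + (6*(-4 + (5 + 5)²))*8) = 1/(321 + (6*(-4 + 10²))*8) = 1/(321 + (6*(-4 + 100))*8) = 1/(321 + (6*96)*8) = 1/(321 + 576*8) = 1/(321 + 4608) = 1/4929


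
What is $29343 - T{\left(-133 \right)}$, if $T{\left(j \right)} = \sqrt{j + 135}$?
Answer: $29343 - \sqrt{2} \approx 29342.0$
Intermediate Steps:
$T{\left(j \right)} = \sqrt{135 + j}$
$29343 - T{\left(-133 \right)} = 29343 - \sqrt{135 - 133} = 29343 - \sqrt{2}$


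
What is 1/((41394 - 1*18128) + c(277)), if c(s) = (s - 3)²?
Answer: 1/98342 ≈ 1.0169e-5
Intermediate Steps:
c(s) = (-3 + s)²
1/((41394 - 1*18128) + c(277)) = 1/((41394 - 1*18128) + (-3 + 277)²) = 1/((41394 - 18128) + 274²) = 1/(23266 + 75076) = 1/98342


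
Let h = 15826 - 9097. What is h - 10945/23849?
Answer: 160468976/23849 ≈ 6728.5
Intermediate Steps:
h = 6729
h - 10945/23849 = 6729 - 10945/23849 = 160468976/23849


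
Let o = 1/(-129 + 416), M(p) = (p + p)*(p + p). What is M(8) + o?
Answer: 73473/287 ≈ 256.00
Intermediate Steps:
M(p) = 4*p² (M(p) = (2*p)*(2*p) = 4*p²)
o = 1/287 ≈ 0.0034843
M(8) + o = 4*8² + 1/287 = 4*64 + 1/287 = 256 + 1/287 = 73473/287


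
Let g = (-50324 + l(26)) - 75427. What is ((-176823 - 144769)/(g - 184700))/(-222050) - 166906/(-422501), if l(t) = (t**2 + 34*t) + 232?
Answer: 336447724970562/851684113650175 ≈ 0.39504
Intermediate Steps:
l(t) = 232 + t**2 + 34*t
g = -123959 (g = (-50324 + (232 + 26**2 + 34*26)) - 75427 = (-50324 + (232 + 676 + 884)) - 75427 = (-50324 + 1792) - 75427 = -48532 - 75427 = -123959)
((-176823 - 144769)/(g - 184700))/(-222050) - 166906/(-422501) = ((-176823 - 144769)/(-123959 - 184700))/(-222050) - 166906/(-422501) = -321592/(-308659)*(-1/222050) - 166906*(-1/422501) = -321592*(-1/308659)*(-1/222050) + 9818/24853 = (321592/308659)*(-1/222050) + 9818/24853 = -160796/34268865475 + 9818/24853 = 336447724970562/851684113650175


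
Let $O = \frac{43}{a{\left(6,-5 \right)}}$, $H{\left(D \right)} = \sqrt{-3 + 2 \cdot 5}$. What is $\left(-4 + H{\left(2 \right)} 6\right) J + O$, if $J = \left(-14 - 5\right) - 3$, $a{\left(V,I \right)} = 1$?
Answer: $131 - 132 \sqrt{7} \approx -218.24$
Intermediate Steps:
$H{\left(D \right)} = \sqrt{7}$ ($H{\left(D \right)} = \sqrt{-3 + 10} = \sqrt{7}$)
$J = -22$ ($J = -19 - 3 = -22$)
$O = 43$ ($O = \frac{43}{1} = 43 \cdot 1 = 43$)
$\left(-4 + H{\left(2 \right)} 6\right) J + O = \left(-4 + \sqrt{7} \cdot 6\right) \left(-22\right) + 43 = \left(-4 + 6 \sqrt{7}\right) \left(-22\right) + 43 = \left(88 - 132 \sqrt{7}\right) + 43 = 131 - 132 \sqrt{7}$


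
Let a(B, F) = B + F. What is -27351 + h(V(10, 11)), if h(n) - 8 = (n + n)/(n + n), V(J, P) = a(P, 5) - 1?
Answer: -27342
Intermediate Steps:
V(J, P) = 4 + P (V(J, P) = (P + 5) - 1 = (5 + P) - 1 = 4 + P)
h(n) = 9 (h(n) = 8 + (n + n)/(n + n) = 8 + (2*n)/((2*n)) = 8 + (2*n)*(1/(2*n)) = 8 + 1 = 9)
-27351 + h(V(10, 11)) = -27351 + 9 = -27342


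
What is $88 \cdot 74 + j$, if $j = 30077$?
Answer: $36589$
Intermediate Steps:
$88 \cdot 74 + j = 88 \cdot 74 + 30077 = 6512 + 30077 = 36589$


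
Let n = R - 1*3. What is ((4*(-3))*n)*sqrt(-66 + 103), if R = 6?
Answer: -36*sqrt(37) ≈ -218.98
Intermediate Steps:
n = 3 (n = 6 - 1*3 = 6 - 3 = 3)
((4*(-3))*n)*sqrt(-66 + 103) = ((4*(-3))*3)*sqrt(-66 + 103) = (-12*3)*sqrt(37) = -36*sqrt(37)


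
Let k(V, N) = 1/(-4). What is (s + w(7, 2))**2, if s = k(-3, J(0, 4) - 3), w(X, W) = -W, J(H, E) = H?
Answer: 81/16 ≈ 5.0625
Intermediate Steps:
k(V, N) = -1/4
s = -1/4 ≈ -0.25000
(s + w(7, 2))**2 = (-1/4 - 1*2)**2 = (-1/4 - 2)**2 = (-9/4)**2 = 81/16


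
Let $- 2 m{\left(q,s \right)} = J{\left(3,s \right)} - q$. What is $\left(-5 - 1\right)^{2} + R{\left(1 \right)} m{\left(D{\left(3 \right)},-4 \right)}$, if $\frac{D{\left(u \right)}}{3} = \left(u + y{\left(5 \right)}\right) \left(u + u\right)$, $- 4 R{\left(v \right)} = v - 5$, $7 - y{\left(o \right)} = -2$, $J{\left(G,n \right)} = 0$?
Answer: $144$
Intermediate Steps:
$y{\left(o \right)} = 9$ ($y{\left(o \right)} = 7 - -2 = 7 + 2 = 9$)
$R{\left(v \right)} = \frac{5}{4} - \frac{v}{4}$ ($R{\left(v \right)} = - \frac{v - 5}{4} = - \frac{-5 + v}{4} = \frac{5}{4} - \frac{v}{4}$)
$D{\left(u \right)} = 6 u \left(9 + u\right)$ ($D{\left(u \right)} = 3 \left(u + 9\right) \left(u + u\right) = 3 \left(9 + u\right) 2 u = 3 \cdot 2 u \left(9 + u\right) = 6 u \left(9 + u\right)$)
$m{\left(q,s \right)} = \frac{q}{2}$ ($m{\left(q,s \right)} = - \frac{0 - q}{2} = - \frac{\left(-1\right) q}{2} = \frac{q}{2}$)
$\left(-5 - 1\right)^{2} + R{\left(1 \right)} m{\left(D{\left(3 \right)},-4 \right)} = \left(-5 - 1\right)^{2} + \left(\frac{5}{4} - \frac{1}{4}\right) \frac{6 \cdot 3 \left(9 + 3\right)}{2} = \left(-6\right)^{2} + \left(\frac{5}{4} - \frac{1}{4}\right) \frac{6 \cdot 3 \cdot 12}{2} = 36 + 1 \cdot \frac{1}{2} \cdot 216 = 36 + 1 \cdot 108 = 36 + 108 = 144$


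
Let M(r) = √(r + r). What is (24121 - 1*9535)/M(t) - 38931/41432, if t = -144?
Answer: -38931/41432 - 2431*I*√2/4 ≈ -0.93964 - 859.49*I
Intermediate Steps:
M(r) = √2*√r (M(r) = √(2*r) = √2*√r)
(24121 - 1*9535)/M(t) - 38931/41432 = (24121 - 1*9535)/((√2*√(-144))) - 38931/41432 = (24121 - 9535)/((√2*(12*I))) - 38931*1/41432 = 14586/((12*I*√2)) - 38931/41432 = 14586*(-I*√2/24) - 38931/41432 = -2431*I*√2/4 - 38931/41432 = -38931/41432 - 2431*I*√2/4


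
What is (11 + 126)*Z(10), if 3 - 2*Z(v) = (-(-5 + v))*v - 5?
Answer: 3973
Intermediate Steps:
Z(v) = 4 - v*(5 - v)/2 (Z(v) = 3/2 - ((-(-5 + v))*v - 5)/2 = 3/2 - ((5 - v)*v - 5)/2 = 3/2 - (v*(5 - v) - 5)/2 = 3/2 - (-5 + v*(5 - v))/2 = 3/2 + (5/2 - v*(5 - v)/2) = 4 - v*(5 - v)/2)
(11 + 126)*Z(10) = (11 + 126)*(4 + (1/2)*10**2 - 5/2*10) = 137*(4 + (1/2)*100 - 25) = 137*(4 + 50 - 25) = 137*29 = 3973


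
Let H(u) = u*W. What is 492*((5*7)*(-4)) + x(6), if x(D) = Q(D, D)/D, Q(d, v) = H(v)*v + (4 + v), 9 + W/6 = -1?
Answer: -207715/3 ≈ -69238.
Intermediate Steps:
W = -60 (W = -54 + 6*(-1) = -54 - 6 = -60)
H(u) = -60*u (H(u) = u*(-60) = -60*u)
Q(d, v) = 4 + v - 60*v² (Q(d, v) = (-60*v)*v + (4 + v) = -60*v² + (4 + v) = 4 + v - 60*v²)
x(D) = (4 + D - 60*D²)/D
492*((5*7)*(-4)) + x(6) = 492*((5*7)*(-4)) + (1 - 60*6 + 4/6) = 492*(35*(-4)) + (1 - 360 + 4*(⅙)) = 492*(-140) + (1 - 360 + ⅔) = -68880 - 1075/3 = -207715/3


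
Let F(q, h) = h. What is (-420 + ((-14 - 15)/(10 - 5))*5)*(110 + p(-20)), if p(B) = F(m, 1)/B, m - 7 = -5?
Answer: -987351/20 ≈ -49368.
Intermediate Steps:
m = 2 (m = 7 - 5 = 2)
p(B) = 1/B
(-420 + ((-14 - 15)/(10 - 5))*5)*(110 + p(-20)) = (-420 + ((-14 - 15)/(10 - 5))*5)*(110 + 1/(-20)) = (-420 - 29/5*5)*(110 - 1/20) = (-420 - 29*⅕*5)*(2199/20) = (-420 - 29/5*5)*(2199/20) = (-420 - 29)*(2199/20) = -449*2199/20 = -987351/20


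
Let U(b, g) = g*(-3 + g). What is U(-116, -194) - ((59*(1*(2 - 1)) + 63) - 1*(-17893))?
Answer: 20203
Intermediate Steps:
U(-116, -194) - ((59*(1*(2 - 1)) + 63) - 1*(-17893)) = -194*(-3 - 194) - ((59*(1*(2 - 1)) + 63) - 1*(-17893)) = -194*(-197) - ((59*(1*1) + 63) + 17893) = 38218 - ((59*1 + 63) + 17893) = 38218 - ((59 + 63) + 17893) = 38218 - (122 + 17893) = 38218 - 1*18015 = 38218 - 18015 = 20203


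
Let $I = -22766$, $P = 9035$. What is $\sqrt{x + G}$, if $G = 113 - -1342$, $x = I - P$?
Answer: $i \sqrt{30346} \approx 174.2 i$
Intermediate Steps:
$x = -31801$ ($x = -22766 - 9035 = -31801$)
$G = 1455$ ($G = 113 + 1342 = 1455$)
$\sqrt{x + G} = \sqrt{-31801 + 1455} = \sqrt{-30346} = i \sqrt{30346}$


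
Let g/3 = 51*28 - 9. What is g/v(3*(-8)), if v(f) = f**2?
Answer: 473/64 ≈ 7.3906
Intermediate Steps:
g = 4257 (g = 3*(51*28 - 9) = 3*(1428 - 9) = 3*1419 = 4257)
g/v(3*(-8)) = 4257/((3*(-8))**2) = 4257/((-24)**2) = 4257/576 = 4257*(1/576) = 473/64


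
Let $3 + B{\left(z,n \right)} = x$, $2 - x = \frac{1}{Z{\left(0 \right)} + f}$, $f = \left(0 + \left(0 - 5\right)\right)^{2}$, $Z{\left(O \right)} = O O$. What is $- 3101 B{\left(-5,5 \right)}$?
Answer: $\frac{80626}{25} \approx 3225.0$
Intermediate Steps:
$Z{\left(O \right)} = O^{2}$
$f = 25$ ($f = \left(0 - 5\right)^{2} = \left(-5\right)^{2} = 25$)
$x = \frac{49}{25}$ ($x = 2 - \frac{1}{0^{2} + 25} = 2 - \frac{1}{0 + 25} = 2 - \frac{1}{25} = \frac{49}{25} \approx 1.96$)
$B{\left(z,n \right)} = - \frac{26}{25}$ ($B{\left(z,n \right)} = -3 + \frac{49}{25} = - \frac{26}{25}$)
$- 3101 B{\left(-5,5 \right)} = \left(-3101\right) \left(- \frac{26}{25}\right) = \frac{80626}{25}$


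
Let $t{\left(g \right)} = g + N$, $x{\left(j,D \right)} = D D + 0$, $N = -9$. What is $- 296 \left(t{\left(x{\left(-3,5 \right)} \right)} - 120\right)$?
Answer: $30784$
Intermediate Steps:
$x{\left(j,D \right)} = D^{2}$ ($x{\left(j,D \right)} = D^{2} + 0 = D^{2}$)
$t{\left(g \right)} = -9 + g$ ($t{\left(g \right)} = g - 9 = -9 + g$)
$- 296 \left(t{\left(x{\left(-3,5 \right)} \right)} - 120\right) = - 296 \left(\left(-9 + 5^{2}\right) - 120\right) = - 296 \left(\left(-9 + 25\right) - 120\right) = - 296 \left(16 - 120\right) = \left(-296\right) \left(-104\right) = 30784$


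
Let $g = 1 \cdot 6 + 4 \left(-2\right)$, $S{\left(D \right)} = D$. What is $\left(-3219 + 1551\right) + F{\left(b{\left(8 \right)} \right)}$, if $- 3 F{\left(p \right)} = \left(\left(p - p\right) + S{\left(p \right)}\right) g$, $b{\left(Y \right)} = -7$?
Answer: $- \frac{5018}{3} \approx -1672.7$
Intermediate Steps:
$g = -2$ ($g = 6 - 8 = -2$)
$F{\left(p \right)} = \frac{2 p}{3}$ ($F{\left(p \right)} = - \frac{\left(\left(p - p\right) + p\right) \left(-2\right)}{3} = - \frac{\left(0 + p\right) \left(-2\right)}{3} = - \frac{p \left(-2\right)}{3} = - \frac{\left(-2\right) p}{3} = \frac{2 p}{3}$)
$\left(-3219 + 1551\right) + F{\left(b{\left(8 \right)} \right)} = \left(-3219 + 1551\right) + \frac{2}{3} \left(-7\right) = -1668 - \frac{14}{3} = - \frac{5018}{3}$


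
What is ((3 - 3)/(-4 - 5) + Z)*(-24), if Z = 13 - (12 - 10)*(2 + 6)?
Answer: 72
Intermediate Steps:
Z = -3 (Z = 13 - 2*8 = 13 - 1*16 = 13 - 16 = -3)
((3 - 3)/(-4 - 5) + Z)*(-24) = ((3 - 3)/(-4 - 5) - 3)*(-24) = (0/(-9) - 3)*(-24) = (0*(-1/9) - 3)*(-24) = (0 - 3)*(-24) = -3*(-24) = 72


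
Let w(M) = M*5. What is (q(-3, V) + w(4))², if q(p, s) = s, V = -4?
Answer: 256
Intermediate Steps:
w(M) = 5*M
(q(-3, V) + w(4))² = (-4 + 5*4)² = (-4 + 20)² = 16² = 256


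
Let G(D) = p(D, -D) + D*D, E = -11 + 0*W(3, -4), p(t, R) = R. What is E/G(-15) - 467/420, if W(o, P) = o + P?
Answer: -389/336 ≈ -1.1577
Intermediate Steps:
W(o, P) = P + o
E = -11 (E = -11 + 0*(-4 + 3) = -11 + 0*(-1) = -11 + 0 = -11)
G(D) = D**2 - D (G(D) = -D + D*D = -D + D**2 = D**2 - D)
E/G(-15) - 467/420 = -11*(-1/(15*(-1 - 15))) - 467/420 = -11/((-15*(-16))) - 467*1/420 = -11/240 - 467/420 = -389/336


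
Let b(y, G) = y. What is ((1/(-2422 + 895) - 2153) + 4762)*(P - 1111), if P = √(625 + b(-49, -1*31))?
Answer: -4330544954/1527 ≈ -2.8360e+6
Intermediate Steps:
P = 24 (P = √(625 - 49) = √576 = 24)
((1/(-2422 + 895) - 2153) + 4762)*(P - 1111) = ((1/(-2422 + 895) - 2153) + 4762)*(24 - 1111) = ((1/(-1527) - 2153) + 4762)*(-1087) = ((-1/1527 - 2153) + 4762)*(-1087) = (-3287632/1527 + 4762)*(-1087) = (3983942/1527)*(-1087) = -4330544954/1527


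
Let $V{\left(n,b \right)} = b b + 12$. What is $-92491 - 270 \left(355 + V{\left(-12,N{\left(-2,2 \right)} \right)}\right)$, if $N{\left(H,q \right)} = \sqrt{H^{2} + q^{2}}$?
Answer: $-193741$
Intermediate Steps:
$V{\left(n,b \right)} = 12 + b^{2}$ ($V{\left(n,b \right)} = b^{2} + 12 = 12 + b^{2}$)
$-92491 - 270 \left(355 + V{\left(-12,N{\left(-2,2 \right)} \right)}\right) = -92491 - 270 \left(355 + \left(12 + \left(\sqrt{\left(-2\right)^{2} + 2^{2}}\right)^{2}\right)\right) = -92491 - 270 \left(355 + \left(12 + \left(\sqrt{4 + 4}\right)^{2}\right)\right) = -92491 - 270 \left(355 + \left(12 + \left(\sqrt{8}\right)^{2}\right)\right) = -92491 - 270 \left(355 + \left(12 + \left(2 \sqrt{2}\right)^{2}\right)\right) = -92491 - 270 \left(355 + \left(12 + 8\right)\right) = -92491 - 270 \left(355 + 20\right) = -92491 - 270 \cdot 375 = -92491 - 101250 = -193741$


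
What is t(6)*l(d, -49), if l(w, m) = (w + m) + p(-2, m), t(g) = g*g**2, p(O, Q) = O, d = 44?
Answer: -1512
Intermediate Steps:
t(g) = g**3
l(w, m) = -2 + m + w (l(w, m) = (w + m) - 2 = (m + w) - 2 = -2 + m + w)
t(6)*l(d, -49) = 6**3*(-2 - 49 + 44) = 216*(-7) = -1512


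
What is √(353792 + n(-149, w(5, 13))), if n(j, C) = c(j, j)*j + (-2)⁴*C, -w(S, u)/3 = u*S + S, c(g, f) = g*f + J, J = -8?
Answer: 5*I*√118253 ≈ 1719.4*I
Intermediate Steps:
c(g, f) = -8 + f*g (c(g, f) = g*f - 8 = f*g - 8 = -8 + f*g)
w(S, u) = -3*S - 3*S*u (w(S, u) = -3*(u*S + S) = -3*(S*u + S) = -3*(S + S*u) = -3*S - 3*S*u)
n(j, C) = 16*C + j*(-8 + j²) (n(j, C) = (-8 + j*j)*j + (-2)⁴*C = (-8 + j²)*j + 16*C = j*(-8 + j²) + 16*C = 16*C + j*(-8 + j²))
√(353792 + n(-149, w(5, 13))) = √(353792 + (16*(-3*5*(1 + 13)) - 149*(-8 + (-149)²))) = √(353792 + (16*(-3*5*14) - 149*(-8 + 22201))) = √(353792 + (16*(-210) - 149*22193)) = √(353792 + (-3360 - 3306757)) = √(353792 - 3310117) = √(-2956325) = 5*I*√118253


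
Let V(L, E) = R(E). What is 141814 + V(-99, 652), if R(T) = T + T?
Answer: 143118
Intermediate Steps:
R(T) = 2*T
V(L, E) = 2*E
141814 + V(-99, 652) = 141814 + 2*652 = 141814 + 1304 = 143118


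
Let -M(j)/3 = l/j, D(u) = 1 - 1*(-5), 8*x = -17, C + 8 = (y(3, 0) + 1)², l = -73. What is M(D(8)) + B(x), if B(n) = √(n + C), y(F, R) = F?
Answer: 73/2 + √94/4 ≈ 38.924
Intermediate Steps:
C = 8 (C = -8 + (3 + 1)² = -8 + 4² = -8 + 16 = 8)
x = -17/8 (x = (⅛)*(-17) = -17/8 ≈ -2.1250)
D(u) = 6 (D(u) = 1 + 5 = 6)
B(n) = √(8 + n) (B(n) = √(n + 8) = √(8 + n))
M(j) = 219/j (M(j) = -(-219)/j = 219/j)
M(D(8)) + B(x) = 219/6 + √(8 - 17/8) = 219*(⅙) + √(47/8) = 73/2 + √94/4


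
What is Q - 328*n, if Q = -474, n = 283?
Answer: -93298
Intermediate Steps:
Q - 328*n = -474 - 328*283 = -474 - 92824 = -93298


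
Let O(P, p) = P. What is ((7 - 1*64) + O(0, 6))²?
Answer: 3249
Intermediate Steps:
((7 - 1*64) + O(0, 6))² = ((7 - 1*64) + 0)² = ((7 - 64) + 0)² = (-57 + 0)² = (-57)² = 3249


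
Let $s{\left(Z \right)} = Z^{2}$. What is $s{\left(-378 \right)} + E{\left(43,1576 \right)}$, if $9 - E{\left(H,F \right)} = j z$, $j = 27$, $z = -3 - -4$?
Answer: $142866$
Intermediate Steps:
$z = 1$ ($z = -3 + 4 = 1$)
$E{\left(H,F \right)} = -18$ ($E{\left(H,F \right)} = 9 - 27 \cdot 1 = 9 - 27 = -18$)
$s{\left(-378 \right)} + E{\left(43,1576 \right)} = \left(-378\right)^{2} - 18 = 142884 - 18 = 142866$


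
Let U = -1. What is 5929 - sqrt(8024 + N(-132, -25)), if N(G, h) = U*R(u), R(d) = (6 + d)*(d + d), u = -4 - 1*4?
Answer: 5929 - 6*sqrt(222) ≈ 5839.6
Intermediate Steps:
u = -8 (u = -4 - 4 = -8)
R(d) = 2*d*(6 + d) (R(d) = (6 + d)*(2*d) = 2*d*(6 + d))
N(G, h) = -32 (N(G, h) = -2*(-8)*(6 - 8) = -2*(-8)*(-2) = -1*32 = -32)
5929 - sqrt(8024 + N(-132, -25)) = 5929 - sqrt(8024 - 32) = 5929 - sqrt(7992) = 5929 - 6*sqrt(222)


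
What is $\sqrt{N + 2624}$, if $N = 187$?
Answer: $\sqrt{2811} \approx 53.019$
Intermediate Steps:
$\sqrt{N + 2624} = \sqrt{187 + 2624} = \sqrt{2811}$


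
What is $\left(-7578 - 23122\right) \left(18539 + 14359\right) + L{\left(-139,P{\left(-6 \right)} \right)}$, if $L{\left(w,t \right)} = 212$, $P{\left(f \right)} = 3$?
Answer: $-1009968388$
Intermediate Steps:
$\left(-7578 - 23122\right) \left(18539 + 14359\right) + L{\left(-139,P{\left(-6 \right)} \right)} = \left(-7578 - 23122\right) \left(18539 + 14359\right) + 212 = \left(-30700\right) 32898 + 212 = -1009968600 + 212 = -1009968388$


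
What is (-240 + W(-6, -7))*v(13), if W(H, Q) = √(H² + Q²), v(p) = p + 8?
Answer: -5040 + 21*√85 ≈ -4846.4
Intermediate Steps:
v(p) = 8 + p
(-240 + W(-6, -7))*v(13) = (-240 + √((-6)² + (-7)²))*(8 + 13) = (-240 + √(36 + 49))*21 = (-240 + √85)*21 = -5040 + 21*√85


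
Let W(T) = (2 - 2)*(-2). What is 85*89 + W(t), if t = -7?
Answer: 7565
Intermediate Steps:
W(T) = 0 (W(T) = 0*(-2) = 0)
85*89 + W(t) = 85*89 + 0 = 7565 + 0 = 7565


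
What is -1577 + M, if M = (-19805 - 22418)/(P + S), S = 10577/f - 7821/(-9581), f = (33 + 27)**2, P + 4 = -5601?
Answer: -27564875779841/17563265833 ≈ -1569.5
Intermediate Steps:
P = -5605 (P = -4 - 5601 = -5605)
f = 3600 (f = 60**2 = 3600)
S = 11772167/3135600 (S = 10577/3600 - 7821/(-9581) = 10577*(1/3600) - 7821*(-1/9581) = 10577/3600 + 711/871 = 11772167/3135600 ≈ 3.7544)
M = 132394438800/17563265833 (M = (-19805 - 22418)/(-5605 + 11772167/3135600) = -42223/(-17563265833/3135600) = -42223*(-3135600/17563265833) = 132394438800/17563265833 ≈ 7.5381)
-1577 + M = -1577 + 132394438800/17563265833 = -27564875779841/17563265833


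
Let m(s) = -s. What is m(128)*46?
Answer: -5888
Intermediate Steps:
m(128)*46 = -1*128*46 = -128*46 = -5888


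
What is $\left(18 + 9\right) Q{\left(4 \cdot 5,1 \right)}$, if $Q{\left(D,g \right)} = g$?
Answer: $27$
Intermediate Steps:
$\left(18 + 9\right) Q{\left(4 \cdot 5,1 \right)} = \left(18 + 9\right) 1 = 27 \cdot 1 = 27$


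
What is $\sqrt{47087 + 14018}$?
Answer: $11 \sqrt{505} \approx 247.19$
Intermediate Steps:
$\sqrt{47087 + 14018} = \sqrt{61105} = 11 \sqrt{505}$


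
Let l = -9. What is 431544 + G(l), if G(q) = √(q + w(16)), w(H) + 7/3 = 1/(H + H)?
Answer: 431544 + I*√6510/24 ≈ 4.3154e+5 + 3.3619*I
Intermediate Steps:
w(H) = -7/3 + 1/(2*H) (w(H) = -7/3 + 1/(H + H) = -7/3 + 1/(2*H))
G(q) = √(-221/96 + q) (G(q) = √(q + (⅙)*(3 - 14*16)/16) = √(q + (⅙)*(1/16)*(3 - 224)) = √(q + (⅙)*(1/16)*(-221)) = √(q - 221/96) = √(-221/96 + q))
431544 + G(l) = 431544 + √(-1326 + 576*(-9))/24 = 431544 + √(-1326 - 5184)/24 = 431544 + √(-6510)/24 = 431544 + (I*√6510)/24 = 431544 + I*√6510/24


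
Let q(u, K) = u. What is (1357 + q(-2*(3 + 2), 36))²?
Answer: 1814409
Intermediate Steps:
(1357 + q(-2*(3 + 2), 36))² = (1357 - 2*(3 + 2))² = (1357 - 2*5)² = (1357 - 10)² = 1347² = 1814409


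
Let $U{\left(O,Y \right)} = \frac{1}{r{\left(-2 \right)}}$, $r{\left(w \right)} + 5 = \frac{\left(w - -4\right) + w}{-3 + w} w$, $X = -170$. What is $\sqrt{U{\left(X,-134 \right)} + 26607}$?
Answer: $\frac{\sqrt{665170}}{5} \approx 163.12$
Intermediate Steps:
$r{\left(w \right)} = -5 + \frac{w \left(4 + 2 w\right)}{-3 + w}$ ($r{\left(w \right)} = -5 + \frac{\left(w - -4\right) + w}{-3 + w} w = -5 + \frac{\left(w + 4\right) + w}{-3 + w} w = -5 + \frac{\left(4 + w\right) + w}{-3 + w} w = -5 + \frac{4 + 2 w}{-3 + w} w = -5 + \frac{w \left(4 + 2 w\right)}{-3 + w}$)
$U{\left(O,Y \right)} = - \frac{1}{5}$ ($U{\left(O,Y \right)} = \frac{1}{\frac{1}{-3 - 2} \left(15 - -2 + 2 \left(-2\right)^{2}\right)} = \frac{1}{\frac{1}{-5} \left(15 + 2 + 2 \cdot 4\right)} = \frac{1}{\left(- \frac{1}{5}\right) \left(15 + 2 + 8\right)} = \frac{1}{\left(- \frac{1}{5}\right) 25} = \frac{1}{-5} = - \frac{1}{5}$)
$\sqrt{U{\left(X,-134 \right)} + 26607} = \sqrt{- \frac{1}{5} + 26607} = \sqrt{\frac{133034}{5}} = \frac{\sqrt{665170}}{5}$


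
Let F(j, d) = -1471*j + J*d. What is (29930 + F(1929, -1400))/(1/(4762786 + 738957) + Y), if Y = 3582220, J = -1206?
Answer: -6157710316147/19708453809461 ≈ -0.31244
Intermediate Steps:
F(j, d) = -1471*j - 1206*d
(29930 + F(1929, -1400))/(1/(4762786 + 738957) + Y) = (29930 + (-1471*1929 - 1206*(-1400)))/(1/(4762786 + 738957) + 3582220) = (29930 + (-2837559 + 1688400))/(1/5501743 + 3582220) = (29930 - 1149159)/(1/5501743 + 3582220) = -1119229/19708453809461/5501743 = -1119229*5501743/19708453809461 = -6157710316147/19708453809461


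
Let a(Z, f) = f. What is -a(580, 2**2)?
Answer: -4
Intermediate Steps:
-a(580, 2**2) = -1*2**2 = -1*4 = -4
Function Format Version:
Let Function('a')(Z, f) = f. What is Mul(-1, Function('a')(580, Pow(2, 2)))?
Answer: -4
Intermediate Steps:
Mul(-1, Function('a')(580, Pow(2, 2))) = Mul(-1, Pow(2, 2)) = Mul(-1, 4) = -4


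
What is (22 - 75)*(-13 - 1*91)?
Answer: 5512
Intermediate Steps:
(22 - 75)*(-13 - 1*91) = -53*(-13 - 91) = -53*(-104) = 5512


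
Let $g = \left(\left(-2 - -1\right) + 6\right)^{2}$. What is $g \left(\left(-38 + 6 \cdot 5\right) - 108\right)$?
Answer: $-2900$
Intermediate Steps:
$g = 25$ ($g = \left(\left(-2 + 1\right) + 6\right)^{2} = \left(-1 + 6\right)^{2} = 5^{2} = 25$)
$g \left(\left(-38 + 6 \cdot 5\right) - 108\right) = 25 \left(\left(-38 + 6 \cdot 5\right) - 108\right) = 25 \left(\left(-38 + 30\right) - 108\right) = 25 \left(-8 - 108\right) = 25 \left(-116\right) = -2900$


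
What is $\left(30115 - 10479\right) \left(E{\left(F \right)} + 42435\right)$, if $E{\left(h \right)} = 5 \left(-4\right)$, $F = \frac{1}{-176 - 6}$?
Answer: $832860940$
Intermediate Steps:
$F = - \frac{1}{182}$ ($F = \frac{1}{-182} = - \frac{1}{182} \approx -0.0054945$)
$E{\left(h \right)} = -20$
$\left(30115 - 10479\right) \left(E{\left(F \right)} + 42435\right) = \left(30115 - 10479\right) \left(-20 + 42435\right) = 19636 \cdot 42415 = 832860940$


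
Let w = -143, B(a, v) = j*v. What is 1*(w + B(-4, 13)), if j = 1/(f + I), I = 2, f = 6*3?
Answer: -2847/20 ≈ -142.35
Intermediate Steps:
f = 18
j = 1/20 (j = 1/(18 + 2) = 1/20 ≈ 0.050000)
B(a, v) = v/20
1*(w + B(-4, 13)) = 1*(-143 + (1/20)*13) = 1*(-143 + 13/20) = 1*(-2847/20) = -2847/20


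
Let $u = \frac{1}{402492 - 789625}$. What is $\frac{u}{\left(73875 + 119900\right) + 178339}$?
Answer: $- \frac{1}{144057609162} \approx -6.9417 \cdot 10^{-12}$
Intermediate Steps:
$u = - \frac{1}{387133}$ ($u = \frac{1}{-387133} = - \frac{1}{387133} \approx -2.5831 \cdot 10^{-6}$)
$\frac{u}{\left(73875 + 119900\right) + 178339} = - \frac{1}{387133 \left(\left(73875 + 119900\right) + 178339\right)} = - \frac{1}{387133 \left(193775 + 178339\right)} = - \frac{1}{387133 \cdot 372114} = \left(- \frac{1}{387133}\right) \frac{1}{372114} = - \frac{1}{144057609162}$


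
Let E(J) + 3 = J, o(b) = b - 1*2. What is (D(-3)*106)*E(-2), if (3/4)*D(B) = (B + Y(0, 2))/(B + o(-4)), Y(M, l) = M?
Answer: -2120/9 ≈ -235.56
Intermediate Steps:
o(b) = -2 + b (o(b) = b - 2 = -2 + b)
D(B) = 4*B/(3*(-6 + B)) (D(B) = 4*((B + 0)/(B + (-2 - 4)))/3 = 4*(B/(B - 6))/3 = 4*(B/(-6 + B))/3 = 4*B/(3*(-6 + B)))
E(J) = -3 + J
(D(-3)*106)*E(-2) = (((4/3)*(-3)/(-6 - 3))*106)*(-3 - 2) = (((4/3)*(-3)/(-9))*106)*(-5) = (((4/3)*(-3)*(-⅑))*106)*(-5) = ((4/9)*106)*(-5) = (424/9)*(-5) = -2120/9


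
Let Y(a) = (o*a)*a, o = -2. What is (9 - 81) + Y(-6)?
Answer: -144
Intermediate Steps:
Y(a) = -2*a² (Y(a) = (-2*a)*a = -2*a²)
(9 - 81) + Y(-6) = (9 - 81) - 2*(-6)² = -72 - 2*36 = -72 - 72 = -144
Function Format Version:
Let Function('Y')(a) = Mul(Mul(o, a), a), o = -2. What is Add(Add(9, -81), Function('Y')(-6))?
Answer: -144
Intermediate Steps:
Function('Y')(a) = Mul(-2, Pow(a, 2)) (Function('Y')(a) = Mul(Mul(-2, a), a) = Mul(-2, Pow(a, 2)))
Add(Add(9, -81), Function('Y')(-6)) = Add(Add(9, -81), Mul(-2, Pow(-6, 2))) = Add(-72, Mul(-2, 36)) = Add(-72, -72) = -144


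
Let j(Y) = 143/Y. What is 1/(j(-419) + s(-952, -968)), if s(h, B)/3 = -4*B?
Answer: 419/4866961 ≈ 8.6091e-5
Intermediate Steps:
s(h, B) = -12*B (s(h, B) = 3*(-4*B) = -12*B)
1/(j(-419) + s(-952, -968)) = 1/(143/(-419) - 12*(-968)) = 1/(143*(-1/419) + 11616) = 1/(-143/419 + 11616) = 1/(4866961/419) = 419/4866961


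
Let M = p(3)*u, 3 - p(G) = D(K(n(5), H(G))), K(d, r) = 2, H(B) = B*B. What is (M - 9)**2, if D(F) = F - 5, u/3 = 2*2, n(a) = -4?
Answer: 3969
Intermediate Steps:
H(B) = B**2
u = 12 (u = 3*(2*2) = 3*4 = 12)
D(F) = -5 + F
p(G) = 6 (p(G) = 3 - (-5 + 2) = 3 - 1*(-3) = 3 + 3 = 6)
M = 72 (M = 6*12 = 72)
(M - 9)**2 = (72 - 9)**2 = 63**2 = 3969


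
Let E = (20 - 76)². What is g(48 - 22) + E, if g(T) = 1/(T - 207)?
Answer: 567615/181 ≈ 3136.0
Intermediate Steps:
g(T) = 1/(-207 + T)
E = 3136 (E = (-56)² = 3136)
g(48 - 22) + E = 1/(-207 + (48 - 22)) + 3136 = 1/(-207 + 26) + 3136 = 1/(-181) + 3136 = -1/181 + 3136 = 567615/181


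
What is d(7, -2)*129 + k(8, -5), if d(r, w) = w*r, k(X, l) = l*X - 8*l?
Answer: -1806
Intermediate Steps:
k(X, l) = -8*l + X*l (k(X, l) = X*l - 8*l = -8*l + X*l)
d(r, w) = r*w
d(7, -2)*129 + k(8, -5) = (7*(-2))*129 - 5*(-8 + 8) = -14*129 - 5*0 = -1806 + 0 = -1806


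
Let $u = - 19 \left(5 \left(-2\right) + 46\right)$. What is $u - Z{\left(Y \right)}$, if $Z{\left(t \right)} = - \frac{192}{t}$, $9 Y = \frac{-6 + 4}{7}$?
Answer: $-6732$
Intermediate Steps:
$Y = - \frac{2}{63}$ ($Y = \frac{\frac{1}{7} \left(-6 + 4\right)}{9} = \frac{\frac{1}{7} \left(-2\right)}{9} = \frac{1}{9} \left(- \frac{2}{7}\right) = - \frac{2}{63} \approx -0.031746$)
$u = -684$ ($u = - 19 \left(-10 + 46\right) = \left(-19\right) 36 = -684$)
$u - Z{\left(Y \right)} = -684 - - \frac{192}{- \frac{2}{63}} = -684 - \left(-192\right) \left(- \frac{63}{2}\right) = -684 - 6048 = -6732$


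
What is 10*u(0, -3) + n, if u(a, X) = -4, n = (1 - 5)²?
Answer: -24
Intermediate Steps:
n = 16 (n = (-4)² = 16)
10*u(0, -3) + n = 10*(-4) + 16 = -40 + 16 = -24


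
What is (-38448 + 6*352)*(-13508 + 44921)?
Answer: -1141422768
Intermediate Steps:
(-38448 + 6*352)*(-13508 + 44921) = (-38448 + 2112)*31413 = -36336*31413 = -1141422768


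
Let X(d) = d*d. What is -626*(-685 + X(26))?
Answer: 5634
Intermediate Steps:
X(d) = d²
-626*(-685 + X(26)) = -626*(-685 + 26²) = -626*(-685 + 676) = -626*(-9) = 5634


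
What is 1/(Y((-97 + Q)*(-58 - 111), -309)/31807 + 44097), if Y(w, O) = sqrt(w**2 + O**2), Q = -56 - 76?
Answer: 44612284425153/1967267904798108959 - 31807*sqrt(1497862882)/1967267904798108959 ≈ 2.2677e-5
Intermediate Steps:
Q = -132
Y(w, O) = sqrt(O**2 + w**2)
1/(Y((-97 + Q)*(-58 - 111), -309)/31807 + 44097) = 1/(sqrt((-309)**2 + ((-97 - 132)*(-58 - 111))**2)/31807 + 44097) = 1/(sqrt(95481 + (-229*(-169))**2)*(1/31807) + 44097) = 1/(sqrt(95481 + 38701**2)*(1/31807) + 44097) = 1/(sqrt(95481 + 1497767401)*(1/31807) + 44097) = 1/(sqrt(1497862882)*(1/31807) + 44097) = 1/(sqrt(1497862882)/31807 + 44097) = 1/(44097 + sqrt(1497862882)/31807)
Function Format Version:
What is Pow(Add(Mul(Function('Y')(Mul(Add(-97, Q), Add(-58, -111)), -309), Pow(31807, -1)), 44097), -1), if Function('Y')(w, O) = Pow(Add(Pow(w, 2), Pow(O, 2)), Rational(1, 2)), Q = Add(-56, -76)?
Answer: Add(Rational(44612284425153, 1967267904798108959), Mul(Rational(-31807, 1967267904798108959), Pow(1497862882, Rational(1, 2)))) ≈ 2.2677e-5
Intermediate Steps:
Q = -132
Function('Y')(w, O) = Pow(Add(Pow(O, 2), Pow(w, 2)), Rational(1, 2))
Pow(Add(Mul(Function('Y')(Mul(Add(-97, Q), Add(-58, -111)), -309), Pow(31807, -1)), 44097), -1) = Pow(Add(Mul(Pow(Add(Pow(-309, 2), Pow(Mul(Add(-97, -132), Add(-58, -111)), 2)), Rational(1, 2)), Pow(31807, -1)), 44097), -1) = Pow(Add(Mul(Pow(Add(95481, Pow(Mul(-229, -169), 2)), Rational(1, 2)), Rational(1, 31807)), 44097), -1) = Pow(Add(Mul(Pow(Add(95481, Pow(38701, 2)), Rational(1, 2)), Rational(1, 31807)), 44097), -1) = Pow(Add(Mul(Pow(Add(95481, 1497767401), Rational(1, 2)), Rational(1, 31807)), 44097), -1) = Pow(Add(Mul(Pow(1497862882, Rational(1, 2)), Rational(1, 31807)), 44097), -1) = Pow(Add(Mul(Rational(1, 31807), Pow(1497862882, Rational(1, 2))), 44097), -1) = Pow(Add(44097, Mul(Rational(1, 31807), Pow(1497862882, Rational(1, 2)))), -1)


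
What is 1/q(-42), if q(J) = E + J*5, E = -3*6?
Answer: -1/228 ≈ -0.0043860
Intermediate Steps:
E = -18
q(J) = -18 + 5*J (q(J) = -18 + J*5 = -18 + 5*J)
1/q(-42) = 1/(-18 + 5*(-42)) = 1/(-18 - 210) = 1/(-228) = -1/228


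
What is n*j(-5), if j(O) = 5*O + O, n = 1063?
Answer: -31890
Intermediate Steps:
j(O) = 6*O
n*j(-5) = 1063*(6*(-5)) = 1063*(-30) = -31890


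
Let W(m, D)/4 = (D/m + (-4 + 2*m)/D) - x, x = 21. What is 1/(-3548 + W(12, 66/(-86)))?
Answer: -1419/5302091 ≈ -0.00026763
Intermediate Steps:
W(m, D) = -84 + 4*D/m + 4*(-4 + 2*m)/D (W(m, D) = 4*((D/m + (-4 + 2*m)/D) - 1*21) = 4*((D/m + (-4 + 2*m)/D) - 21) = 4*(-21 + D/m + (-4 + 2*m)/D) = -84 + 4*D/m + 4*(-4 + 2*m)/D)
1/(-3548 + W(12, 66/(-86))) = 1/(-3548 + (-84 - 16/(66/(-86)) + 4*(66/(-86))/12 + 8*12/(66/(-86)))) = 1/(-3548 + (-84 - 16/(66*(-1/86)) + 4*(66*(-1/86))*(1/12) + 8*12/(66*(-1/86)))) = 1/(-3548 + (-84 - 16/(-33/43) + 4*(-33/43)*(1/12) + 8*12/(-33/43))) = 1/(-3548 + (-84 - 16*(-43/33) - 11/43 + 8*12*(-43/33))) = 1/(-3548 + (-84 + 688/33 - 11/43 - 1376/11)) = 1/(-3548 - 267479/1419) = 1/(-5302091/1419) = -1419/5302091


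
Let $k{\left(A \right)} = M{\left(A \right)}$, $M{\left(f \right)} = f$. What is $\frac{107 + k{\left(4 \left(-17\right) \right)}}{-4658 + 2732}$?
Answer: $- \frac{13}{642} \approx -0.020249$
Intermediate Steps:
$k{\left(A \right)} = A$
$\frac{107 + k{\left(4 \left(-17\right) \right)}}{-4658 + 2732} = \frac{107 + 4 \left(-17\right)}{-4658 + 2732} = \frac{107 - 68}{-1926} = 39 \left(- \frac{1}{1926}\right) = - \frac{13}{642}$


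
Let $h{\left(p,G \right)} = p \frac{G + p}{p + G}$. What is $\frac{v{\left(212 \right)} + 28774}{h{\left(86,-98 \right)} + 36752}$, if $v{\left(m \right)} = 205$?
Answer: $\frac{28979}{36838} \approx 0.78666$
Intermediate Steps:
$h{\left(p,G \right)} = p$ ($h{\left(p,G \right)} = p \frac{G + p}{G + p} = p 1 = p$)
$\frac{v{\left(212 \right)} + 28774}{h{\left(86,-98 \right)} + 36752} = \frac{205 + 28774}{86 + 36752} = \frac{28979}{36838}$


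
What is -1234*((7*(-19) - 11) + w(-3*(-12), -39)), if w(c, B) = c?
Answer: 133272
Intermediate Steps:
-1234*((7*(-19) - 11) + w(-3*(-12), -39)) = -1234*((7*(-19) - 11) - 3*(-12)) = -1234*((-133 - 11) + 36) = -1234*(-144 + 36) = -1234*(-108) = 133272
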